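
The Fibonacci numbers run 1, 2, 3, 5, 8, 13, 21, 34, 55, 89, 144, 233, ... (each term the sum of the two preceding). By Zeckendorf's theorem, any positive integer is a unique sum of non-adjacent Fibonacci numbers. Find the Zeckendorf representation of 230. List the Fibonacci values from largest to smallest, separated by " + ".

230: greatest Fibonacci not exceeding it is 144, leaving 86
86: greatest Fibonacci not exceeding it is 55, leaving 31
31: greatest Fibonacci not exceeding it is 21, leaving 10
10: greatest Fibonacci not exceeding it is 8, leaving 2
2: greatest Fibonacci not exceeding it is 2, leaving 0
So 230 = 144 + 55 + 21 + 8 + 2, with no two terms consecutive in the sequence.

144 + 55 + 21 + 8 + 2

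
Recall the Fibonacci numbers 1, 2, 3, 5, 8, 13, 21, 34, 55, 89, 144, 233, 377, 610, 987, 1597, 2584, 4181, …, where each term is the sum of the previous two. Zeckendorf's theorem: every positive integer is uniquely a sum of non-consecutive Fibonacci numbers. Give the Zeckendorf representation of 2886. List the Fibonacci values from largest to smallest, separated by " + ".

2584 + 233 + 55 + 13 + 1

largest Fibonacci ≤ 2886 is 2584; 2886 − 2584 = 302
largest Fibonacci ≤ 302 is 233; 302 − 233 = 69
largest Fibonacci ≤ 69 is 55; 69 − 55 = 14
largest Fibonacci ≤ 14 is 13; 14 − 13 = 1
largest Fibonacci ≤ 1 is 1; 1 − 1 = 0
So 2886 = 2584 + 233 + 55 + 13 + 1, with no two terms consecutive in the sequence.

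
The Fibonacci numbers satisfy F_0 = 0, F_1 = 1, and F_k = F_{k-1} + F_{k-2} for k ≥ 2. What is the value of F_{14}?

377

Iterating the recurrence up to F_{10} = 55 and F_{9} = 34:
F_{11} = F_{10} + F_{9} = 55 + 34 = 89
F_{12} = F_{11} + F_{10} = 89 + 55 = 144
F_{13} = F_{12} + F_{11} = 144 + 89 = 233
F_{14} = F_{13} + F_{12} = 233 + 144 = 377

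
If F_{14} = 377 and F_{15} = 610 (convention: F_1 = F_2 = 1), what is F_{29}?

514229

By F_{2k+1} = F_k² + F_{k+1}²: F_{29} = 377² + 610² = 142129 + 372100 = 514229.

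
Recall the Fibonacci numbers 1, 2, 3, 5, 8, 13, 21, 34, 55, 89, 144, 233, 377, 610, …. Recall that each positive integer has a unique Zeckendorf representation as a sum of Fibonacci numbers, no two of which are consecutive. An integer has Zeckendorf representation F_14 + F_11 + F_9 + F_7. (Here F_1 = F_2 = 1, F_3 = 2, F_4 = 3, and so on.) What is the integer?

513

F_14 + F_11 + F_9 + F_7 = 377 + 89 + 34 + 13 = 513.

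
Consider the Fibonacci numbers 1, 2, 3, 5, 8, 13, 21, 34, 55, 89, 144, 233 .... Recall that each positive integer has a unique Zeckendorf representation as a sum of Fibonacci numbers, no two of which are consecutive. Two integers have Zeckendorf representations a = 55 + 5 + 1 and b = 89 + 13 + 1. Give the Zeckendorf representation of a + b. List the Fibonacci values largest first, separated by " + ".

The two numbers are 61 and 103, so their sum is 164.
144 ≤ 164 < 233, so take 144; remainder 20
13 ≤ 20 < 21, so take 13; remainder 7
5 ≤ 7 < 8, so take 5; remainder 2
2 ≤ 2 < 3, so take 2; remainder 0

144 + 13 + 5 + 2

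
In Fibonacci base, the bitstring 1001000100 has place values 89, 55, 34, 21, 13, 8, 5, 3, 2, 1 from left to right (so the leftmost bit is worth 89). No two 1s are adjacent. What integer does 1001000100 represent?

Summing the place values of the 1 bits: 89 + 21 + 3 = 113.

113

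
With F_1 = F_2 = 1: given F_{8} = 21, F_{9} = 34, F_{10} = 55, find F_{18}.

By the addition formula F_{m+n} = F_m F_{n+1} + F_{m−1} F_n with m=9, n=9: F_{18} = 34·55 + 21·34 = 1870 + 714 = 2584.

2584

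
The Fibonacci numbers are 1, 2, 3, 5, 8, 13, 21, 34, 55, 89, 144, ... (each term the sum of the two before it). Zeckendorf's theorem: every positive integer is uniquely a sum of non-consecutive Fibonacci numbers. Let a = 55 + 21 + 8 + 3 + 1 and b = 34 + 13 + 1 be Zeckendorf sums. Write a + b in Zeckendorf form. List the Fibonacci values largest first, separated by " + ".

89 + 34 + 13

The two numbers are 88 and 48, so their sum is 136.
Greedily peel off the largest Fibonacci term at each step:
take 89 (≤ 136); 136 − 89 = 47
take 34 (≤ 47); 47 − 34 = 13
take 13 (≤ 13); 13 − 13 = 0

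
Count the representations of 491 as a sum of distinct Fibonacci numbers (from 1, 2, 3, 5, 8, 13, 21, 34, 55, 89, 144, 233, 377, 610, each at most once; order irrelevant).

8

491 = 377+89+21+3+1 = 377+89+13+8+3+1 = 377+55+34+21+3+1 = 233+144+89+21+3+1 = … (4 more), for 8 in all.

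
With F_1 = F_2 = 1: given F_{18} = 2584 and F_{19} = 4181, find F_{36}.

By the doubling identity F_{2k} = F_k(2F_{k+1} − F_k): F_{36} = 2584·(2·4181 − 2584) = 2584·5778 = 14930352.

14930352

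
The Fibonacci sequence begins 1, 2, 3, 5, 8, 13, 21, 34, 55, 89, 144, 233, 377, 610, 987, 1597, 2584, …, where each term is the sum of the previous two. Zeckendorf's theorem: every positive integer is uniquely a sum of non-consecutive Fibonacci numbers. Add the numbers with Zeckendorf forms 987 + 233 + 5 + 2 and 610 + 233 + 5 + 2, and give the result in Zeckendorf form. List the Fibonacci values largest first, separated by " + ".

1597 + 377 + 89 + 13 + 1

The two numbers are 1227 and 850, so their sum is 2077.
2077: greatest Fibonacci not exceeding it is 1597, leaving 480
480: greatest Fibonacci not exceeding it is 377, leaving 103
103: greatest Fibonacci not exceeding it is 89, leaving 14
14: greatest Fibonacci not exceeding it is 13, leaving 1
1: greatest Fibonacci not exceeding it is 1, leaving 0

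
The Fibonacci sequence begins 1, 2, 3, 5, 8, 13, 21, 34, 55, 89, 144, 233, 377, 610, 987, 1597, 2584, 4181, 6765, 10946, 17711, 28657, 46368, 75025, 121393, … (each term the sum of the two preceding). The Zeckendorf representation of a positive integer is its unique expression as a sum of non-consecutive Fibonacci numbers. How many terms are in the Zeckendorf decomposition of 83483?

75025 ≤ 83483 < 121393, so take 75025; remainder 8458
6765 ≤ 8458 < 10946, so take 6765; remainder 1693
1597 ≤ 1693 < 2584, so take 1597; remainder 96
89 ≤ 96 < 144, so take 89; remainder 7
5 ≤ 7 < 8, so take 5; remainder 2
2 ≤ 2 < 3, so take 2; remainder 0
83483 = 75025 + 6765 + 1597 + 89 + 5 + 2, which has 6 terms.

6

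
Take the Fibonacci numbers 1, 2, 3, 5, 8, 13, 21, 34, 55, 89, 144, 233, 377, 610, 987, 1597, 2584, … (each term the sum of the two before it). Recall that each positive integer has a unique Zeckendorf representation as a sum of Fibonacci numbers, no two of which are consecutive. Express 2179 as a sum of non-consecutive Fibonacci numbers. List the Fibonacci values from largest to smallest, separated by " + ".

subtract 1597 from 2179: 582 remains
subtract 377 from 582: 205 remains
subtract 144 from 205: 61 remains
subtract 55 from 61: 6 remains
subtract 5 from 6: 1 remains
subtract 1 from 1: 0 remains
So 2179 = 1597 + 377 + 144 + 55 + 5 + 1, with no two terms consecutive in the sequence.

1597 + 377 + 144 + 55 + 5 + 1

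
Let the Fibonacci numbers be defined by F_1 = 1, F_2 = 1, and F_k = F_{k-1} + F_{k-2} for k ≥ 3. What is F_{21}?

Iterating the recurrence up to F_{13} = 233 and F_{12} = 144:
F_{14} = F_{13} + F_{12} = 233 + 144 = 377
F_{15} = F_{14} + F_{13} = 377 + 233 = 610
F_{16} = F_{15} + F_{14} = 610 + 377 = 987
F_{17} = F_{16} + F_{15} = 987 + 610 = 1597
F_{18} = F_{17} + F_{16} = 1597 + 987 = 2584
F_{19} = F_{18} + F_{17} = 2584 + 1597 = 4181
F_{20} = F_{19} + F_{18} = 4181 + 2584 = 6765
F_{21} = F_{20} + F_{19} = 6765 + 4181 = 10946

10946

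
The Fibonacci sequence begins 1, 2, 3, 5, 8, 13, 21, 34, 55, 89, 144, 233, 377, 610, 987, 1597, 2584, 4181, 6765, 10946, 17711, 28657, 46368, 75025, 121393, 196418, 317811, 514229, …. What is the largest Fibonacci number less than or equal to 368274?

317811

317811 ≤ 368274 < 514229, so the largest Fibonacci number not exceeding 368274 is 317811.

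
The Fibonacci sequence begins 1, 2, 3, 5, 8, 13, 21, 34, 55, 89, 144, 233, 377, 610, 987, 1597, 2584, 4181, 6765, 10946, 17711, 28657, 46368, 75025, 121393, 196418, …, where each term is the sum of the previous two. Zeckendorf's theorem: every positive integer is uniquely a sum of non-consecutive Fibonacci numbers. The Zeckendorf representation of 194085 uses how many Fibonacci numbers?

8

121393 ≤ 194085 < 196418, so take 121393; remainder 72692
46368 ≤ 72692 < 75025, so take 46368; remainder 26324
17711 ≤ 26324 < 28657, so take 17711; remainder 8613
6765 ≤ 8613 < 10946, so take 6765; remainder 1848
1597 ≤ 1848 < 2584, so take 1597; remainder 251
233 ≤ 251 < 377, so take 233; remainder 18
13 ≤ 18 < 21, so take 13; remainder 5
5 ≤ 5 < 8, so take 5; remainder 0
194085 = 121393 + 46368 + 17711 + 6765 + 1597 + 233 + 13 + 5, which has 8 terms.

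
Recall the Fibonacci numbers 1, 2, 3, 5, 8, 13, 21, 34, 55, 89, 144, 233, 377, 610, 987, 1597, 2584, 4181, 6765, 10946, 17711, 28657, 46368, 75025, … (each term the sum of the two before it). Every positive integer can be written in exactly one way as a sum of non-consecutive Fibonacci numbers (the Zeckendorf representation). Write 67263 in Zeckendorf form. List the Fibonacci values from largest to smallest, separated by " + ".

Greedy algorithm:
46368 ≤ 67263 < 75025, so take 46368; remainder 20895
17711 ≤ 20895 < 28657, so take 17711; remainder 3184
2584 ≤ 3184 < 4181, so take 2584; remainder 600
377 ≤ 600 < 610, so take 377; remainder 223
144 ≤ 223 < 233, so take 144; remainder 79
55 ≤ 79 < 89, so take 55; remainder 24
21 ≤ 24 < 34, so take 21; remainder 3
3 ≤ 3 < 5, so take 3; remainder 0
So 67263 = 46368 + 17711 + 2584 + 377 + 144 + 55 + 21 + 3, with no two terms consecutive in the sequence.

46368 + 17711 + 2584 + 377 + 144 + 55 + 21 + 3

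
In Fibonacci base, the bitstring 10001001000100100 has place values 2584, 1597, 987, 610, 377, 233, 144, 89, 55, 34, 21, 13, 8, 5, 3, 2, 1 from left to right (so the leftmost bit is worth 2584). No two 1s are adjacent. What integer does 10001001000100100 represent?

Summing the place values of the 1 bits: 2584 + 377 + 89 + 13 + 3 = 3066.

3066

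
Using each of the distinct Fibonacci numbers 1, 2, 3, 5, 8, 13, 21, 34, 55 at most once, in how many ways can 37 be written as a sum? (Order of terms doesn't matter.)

6

Starting from the Zeckendorf form and repeatedly splitting a term F_k into F_{k−1} + F_{k−2} (when neither is already used) reaches every representation.
37 = 34+3 = 34+2+1 = 21+13+3 = 21+13+2+1 = 21+8+5+3 = … (1 more), for 6 in all.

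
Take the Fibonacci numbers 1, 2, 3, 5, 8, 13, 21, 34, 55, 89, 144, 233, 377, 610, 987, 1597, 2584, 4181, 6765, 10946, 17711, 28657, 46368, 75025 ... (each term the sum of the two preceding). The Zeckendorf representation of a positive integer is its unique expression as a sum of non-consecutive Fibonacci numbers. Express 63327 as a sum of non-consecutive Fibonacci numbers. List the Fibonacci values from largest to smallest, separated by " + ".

46368 + 10946 + 4181 + 1597 + 233 + 2

Greedily peel off the largest Fibonacci term at each step:
take 46368 (≤ 63327); 63327 − 46368 = 16959
take 10946 (≤ 16959); 16959 − 10946 = 6013
take 4181 (≤ 6013); 6013 − 4181 = 1832
take 1597 (≤ 1832); 1832 − 1597 = 235
take 233 (≤ 235); 235 − 233 = 2
take 2 (≤ 2); 2 − 2 = 0
So 63327 = 46368 + 10946 + 4181 + 1597 + 233 + 2, with no two terms consecutive in the sequence.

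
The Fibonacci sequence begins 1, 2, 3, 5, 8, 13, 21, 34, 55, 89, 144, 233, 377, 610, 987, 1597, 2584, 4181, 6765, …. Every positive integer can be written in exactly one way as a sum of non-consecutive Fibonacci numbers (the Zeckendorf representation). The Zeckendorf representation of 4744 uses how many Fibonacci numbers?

5

4744 − 4181 = 563
563 − 377 = 186
186 − 144 = 42
42 − 34 = 8
8 − 8 = 0
4744 = 4181 + 377 + 144 + 34 + 8, which has 5 terms.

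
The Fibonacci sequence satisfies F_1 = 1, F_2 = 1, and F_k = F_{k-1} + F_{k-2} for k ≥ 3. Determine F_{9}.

F_{2} = F_{1} + F_{0} = 1 + 0 = 1
F_{3} = F_{2} + F_{1} = 1 + 1 = 2
F_{4} = F_{3} + F_{2} = 2 + 1 = 3
F_{5} = F_{4} + F_{3} = 3 + 2 = 5
F_{6} = F_{5} + F_{4} = 5 + 3 = 8
F_{7} = F_{6} + F_{5} = 8 + 5 = 13
F_{8} = F_{7} + F_{6} = 13 + 8 = 21
F_{9} = F_{8} + F_{7} = 21 + 13 = 34

34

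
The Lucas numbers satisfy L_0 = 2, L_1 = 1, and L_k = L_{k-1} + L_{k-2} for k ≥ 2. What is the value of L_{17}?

3571

Iterating the recurrence up to L_{12} = 322 and L_{11} = 199:
L_{13} = L_{12} + L_{11} = 322 + 199 = 521
L_{14} = L_{13} + L_{12} = 521 + 322 = 843
L_{15} = L_{14} + L_{13} = 843 + 521 = 1364
L_{16} = L_{15} + L_{14} = 1364 + 843 = 2207
L_{17} = L_{16} + L_{15} = 2207 + 1364 = 3571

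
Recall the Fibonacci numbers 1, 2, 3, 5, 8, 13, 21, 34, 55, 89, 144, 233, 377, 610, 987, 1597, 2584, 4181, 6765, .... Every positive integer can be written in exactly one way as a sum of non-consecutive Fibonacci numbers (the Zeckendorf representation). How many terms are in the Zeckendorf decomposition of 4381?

Greedily peel off the largest Fibonacci term at each step:
subtract 4181 from 4381: 200 remains
subtract 144 from 200: 56 remains
subtract 55 from 56: 1 remains
subtract 1 from 1: 0 remains
4381 = 4181 + 144 + 55 + 1, which has 4 terms.

4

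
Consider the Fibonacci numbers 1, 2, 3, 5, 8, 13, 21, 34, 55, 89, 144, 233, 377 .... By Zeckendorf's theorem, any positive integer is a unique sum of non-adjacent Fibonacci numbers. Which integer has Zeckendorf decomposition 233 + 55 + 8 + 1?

233 + 55 + 8 + 1 = 297.

297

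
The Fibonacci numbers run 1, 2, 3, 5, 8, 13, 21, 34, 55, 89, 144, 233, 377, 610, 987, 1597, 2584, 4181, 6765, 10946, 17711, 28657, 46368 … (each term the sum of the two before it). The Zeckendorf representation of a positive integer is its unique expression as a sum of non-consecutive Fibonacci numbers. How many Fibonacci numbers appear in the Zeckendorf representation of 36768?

7

28657 ≤ 36768 < 46368, so take 28657; remainder 8111
6765 ≤ 8111 < 10946, so take 6765; remainder 1346
987 ≤ 1346 < 1597, so take 987; remainder 359
233 ≤ 359 < 377, so take 233; remainder 126
89 ≤ 126 < 144, so take 89; remainder 37
34 ≤ 37 < 55, so take 34; remainder 3
3 ≤ 3 < 5, so take 3; remainder 0
36768 = 28657 + 6765 + 987 + 233 + 89 + 34 + 3, which has 7 terms.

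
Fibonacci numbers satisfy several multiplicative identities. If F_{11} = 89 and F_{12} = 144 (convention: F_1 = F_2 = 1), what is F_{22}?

17711

By the doubling identity F_{2k} = F_k(2F_{k+1} − F_k): F_{22} = 89·(2·144 − 89) = 89·199 = 17711.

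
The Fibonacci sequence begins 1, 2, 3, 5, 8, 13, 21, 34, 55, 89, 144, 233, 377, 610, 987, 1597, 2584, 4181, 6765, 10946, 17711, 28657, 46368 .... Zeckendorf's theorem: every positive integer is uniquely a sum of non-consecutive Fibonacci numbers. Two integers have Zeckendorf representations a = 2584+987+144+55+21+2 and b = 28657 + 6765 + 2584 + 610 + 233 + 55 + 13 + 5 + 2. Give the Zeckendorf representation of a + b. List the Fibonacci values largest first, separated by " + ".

28657 + 10946 + 2584 + 377 + 144 + 8 + 1

The two numbers are 3793 and 38924, so their sum is 42717.
Greedily peel off the largest Fibonacci term at each step:
subtract 28657 from 42717: 14060 remains
subtract 10946 from 14060: 3114 remains
subtract 2584 from 3114: 530 remains
subtract 377 from 530: 153 remains
subtract 144 from 153: 9 remains
subtract 8 from 9: 1 remains
subtract 1 from 1: 0 remains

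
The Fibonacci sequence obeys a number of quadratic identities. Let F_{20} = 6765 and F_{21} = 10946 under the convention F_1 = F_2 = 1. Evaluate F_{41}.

By F_{2k+1} = F_k² + F_{k+1}²: F_{41} = 6765² + 10946² = 45765225 + 119814916 = 165580141.

165580141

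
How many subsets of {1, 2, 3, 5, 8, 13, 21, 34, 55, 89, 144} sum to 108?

7

Starting from the Zeckendorf form and repeatedly splitting a term F_k into F_{k−1} + F_{k−2} (when neither is already used) reaches every representation.
108 = 89+13+5+1 = 89+13+3+2+1 = 55+34+13+5+1 = 89+8+5+3+2+1 = 55+34+13+3+2+1 = … (2 more), for 7 in all.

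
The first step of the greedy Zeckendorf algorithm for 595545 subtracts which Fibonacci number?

514229 ≤ 595545 < 832040, so the largest Fibonacci number not exceeding 595545 is 514229.

514229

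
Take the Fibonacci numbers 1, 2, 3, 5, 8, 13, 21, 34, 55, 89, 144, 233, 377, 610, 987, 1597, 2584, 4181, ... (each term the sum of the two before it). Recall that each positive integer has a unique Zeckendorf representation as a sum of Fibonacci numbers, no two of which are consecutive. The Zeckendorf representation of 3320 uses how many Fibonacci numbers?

Greedily peel off the largest Fibonacci term at each step:
subtract 2584 from 3320: 736 remains
subtract 610 from 736: 126 remains
subtract 89 from 126: 37 remains
subtract 34 from 37: 3 remains
subtract 3 from 3: 0 remains
3320 = 2584 + 610 + 89 + 34 + 3, which has 5 terms.

5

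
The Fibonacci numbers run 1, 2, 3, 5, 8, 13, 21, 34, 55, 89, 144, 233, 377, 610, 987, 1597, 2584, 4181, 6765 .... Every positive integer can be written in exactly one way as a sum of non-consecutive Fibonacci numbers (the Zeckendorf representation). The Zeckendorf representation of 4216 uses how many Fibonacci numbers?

3

4216 − 4181 = 35
35 − 34 = 1
1 − 1 = 0
4216 = 4181 + 34 + 1, which has 3 terms.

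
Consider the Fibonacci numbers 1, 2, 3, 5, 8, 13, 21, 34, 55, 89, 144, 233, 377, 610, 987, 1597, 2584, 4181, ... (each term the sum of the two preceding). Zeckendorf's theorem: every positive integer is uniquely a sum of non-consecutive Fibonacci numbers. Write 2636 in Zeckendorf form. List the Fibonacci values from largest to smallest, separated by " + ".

2584 + 34 + 13 + 5

Greedy algorithm:
2584 ≤ 2636 < 4181, so take 2584; remainder 52
34 ≤ 52 < 55, so take 34; remainder 18
13 ≤ 18 < 21, so take 13; remainder 5
5 ≤ 5 < 8, so take 5; remainder 0
So 2636 = 2584 + 34 + 13 + 5, with no two terms consecutive in the sequence.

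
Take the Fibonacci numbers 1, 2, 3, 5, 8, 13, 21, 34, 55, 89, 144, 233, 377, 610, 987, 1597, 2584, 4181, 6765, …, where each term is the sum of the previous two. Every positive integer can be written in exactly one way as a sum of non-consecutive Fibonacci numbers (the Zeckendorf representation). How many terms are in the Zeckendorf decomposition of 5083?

6

Greedily peel off the largest Fibonacci term at each step:
take 4181 (≤ 5083); 5083 − 4181 = 902
take 610 (≤ 902); 902 − 610 = 292
take 233 (≤ 292); 292 − 233 = 59
take 55 (≤ 59); 59 − 55 = 4
take 3 (≤ 4); 4 − 3 = 1
take 1 (≤ 1); 1 − 1 = 0
5083 = 4181 + 610 + 233 + 55 + 3 + 1, which has 6 terms.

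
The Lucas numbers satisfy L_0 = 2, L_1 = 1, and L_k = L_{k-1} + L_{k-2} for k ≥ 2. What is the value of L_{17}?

3571

Iterating the recurrence up to L_{13} = 521 and L_{12} = 322:
L_{14} = L_{13} + L_{12} = 521 + 322 = 843
L_{15} = L_{14} + L_{13} = 843 + 521 = 1364
L_{16} = L_{15} + L_{14} = 1364 + 843 = 2207
L_{17} = L_{16} + L_{15} = 2207 + 1364 = 3571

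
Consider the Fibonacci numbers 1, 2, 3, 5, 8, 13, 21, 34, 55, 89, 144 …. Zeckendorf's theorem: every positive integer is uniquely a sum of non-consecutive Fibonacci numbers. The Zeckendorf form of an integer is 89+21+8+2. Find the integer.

89+21+8+2 = 120.

120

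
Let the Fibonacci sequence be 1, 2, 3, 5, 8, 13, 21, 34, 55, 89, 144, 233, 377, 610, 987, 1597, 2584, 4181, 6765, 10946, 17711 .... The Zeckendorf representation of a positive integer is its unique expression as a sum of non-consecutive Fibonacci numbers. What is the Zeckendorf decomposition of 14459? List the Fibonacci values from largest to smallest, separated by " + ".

10946 + 2584 + 610 + 233 + 55 + 21 + 8 + 2

Greedy algorithm:
largest Fibonacci ≤ 14459 is 10946; 14459 − 10946 = 3513
largest Fibonacci ≤ 3513 is 2584; 3513 − 2584 = 929
largest Fibonacci ≤ 929 is 610; 929 − 610 = 319
largest Fibonacci ≤ 319 is 233; 319 − 233 = 86
largest Fibonacci ≤ 86 is 55; 86 − 55 = 31
largest Fibonacci ≤ 31 is 21; 31 − 21 = 10
largest Fibonacci ≤ 10 is 8; 10 − 8 = 2
largest Fibonacci ≤ 2 is 2; 2 − 2 = 0
So 14459 = 10946 + 2584 + 610 + 233 + 55 + 21 + 8 + 2, with no two terms consecutive in the sequence.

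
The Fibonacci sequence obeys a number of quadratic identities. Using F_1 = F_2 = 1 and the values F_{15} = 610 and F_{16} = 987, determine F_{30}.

832040

By the doubling identity F_{2k} = F_k(2F_{k+1} − F_k): F_{30} = 610·(2·987 − 610) = 610·1364 = 832040.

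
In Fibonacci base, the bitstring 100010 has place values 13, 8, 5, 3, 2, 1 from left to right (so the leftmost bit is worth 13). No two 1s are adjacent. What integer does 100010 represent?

Summing the place values of the 1 bits: 13 + 2 = 15.

15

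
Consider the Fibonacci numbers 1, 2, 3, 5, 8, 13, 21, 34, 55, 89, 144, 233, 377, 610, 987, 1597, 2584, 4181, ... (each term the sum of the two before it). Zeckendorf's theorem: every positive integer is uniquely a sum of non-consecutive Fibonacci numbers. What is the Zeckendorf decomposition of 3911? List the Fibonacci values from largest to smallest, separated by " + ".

3911: greatest Fibonacci not exceeding it is 2584, leaving 1327
1327: greatest Fibonacci not exceeding it is 987, leaving 340
340: greatest Fibonacci not exceeding it is 233, leaving 107
107: greatest Fibonacci not exceeding it is 89, leaving 18
18: greatest Fibonacci not exceeding it is 13, leaving 5
5: greatest Fibonacci not exceeding it is 5, leaving 0
So 3911 = 2584 + 987 + 233 + 89 + 13 + 5, with no two terms consecutive in the sequence.

2584 + 987 + 233 + 89 + 13 + 5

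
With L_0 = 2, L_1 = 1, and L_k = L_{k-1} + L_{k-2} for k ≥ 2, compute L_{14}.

843

Iterating the recurrence up to L_{6} = 18 and L_{5} = 11:
L_{7} = L_{6} + L_{5} = 18 + 11 = 29
L_{8} = L_{7} + L_{6} = 29 + 18 = 47
L_{9} = L_{8} + L_{7} = 47 + 29 = 76
L_{10} = L_{9} + L_{8} = 76 + 47 = 123
L_{11} = L_{10} + L_{9} = 123 + 76 = 199
L_{12} = L_{11} + L_{10} = 199 + 123 = 322
L_{13} = L_{12} + L_{11} = 322 + 199 = 521
L_{14} = L_{13} + L_{12} = 521 + 322 = 843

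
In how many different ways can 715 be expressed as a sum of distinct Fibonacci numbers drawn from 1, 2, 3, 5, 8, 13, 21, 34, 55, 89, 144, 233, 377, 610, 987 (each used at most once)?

26

715 = 610+89+13+3 = 610+89+13+2+1 = 610+89+8+5+3 = … (23 more), for 26 in all.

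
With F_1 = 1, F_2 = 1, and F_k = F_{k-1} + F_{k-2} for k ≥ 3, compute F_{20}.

Iterating the recurrence up to F_{16} = 987 and F_{15} = 610:
F_{17} = F_{16} + F_{15} = 987 + 610 = 1597
F_{18} = F_{17} + F_{16} = 1597 + 987 = 2584
F_{19} = F_{18} + F_{17} = 2584 + 1597 = 4181
F_{20} = F_{19} + F_{18} = 4181 + 2584 = 6765

6765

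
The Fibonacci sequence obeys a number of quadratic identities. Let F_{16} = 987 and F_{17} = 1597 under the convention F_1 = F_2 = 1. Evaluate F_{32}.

By the doubling identity F_{2k} = F_k(2F_{k+1} − F_k): F_{32} = 987·(2·1597 − 987) = 987·2207 = 2178309.

2178309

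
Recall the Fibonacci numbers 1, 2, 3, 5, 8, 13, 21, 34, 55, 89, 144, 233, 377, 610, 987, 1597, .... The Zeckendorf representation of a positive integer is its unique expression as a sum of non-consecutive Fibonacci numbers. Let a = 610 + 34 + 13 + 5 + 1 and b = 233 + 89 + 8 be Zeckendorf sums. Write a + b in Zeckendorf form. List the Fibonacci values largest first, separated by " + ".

987 + 5 + 1

The two numbers are 663 and 330, so their sum is 993.
987 ≤ 993 < 1597, so take 987; remainder 6
5 ≤ 6 < 8, so take 5; remainder 1
1 ≤ 1 < 2, so take 1; remainder 0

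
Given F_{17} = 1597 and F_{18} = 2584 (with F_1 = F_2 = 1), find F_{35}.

By F_{2k+1} = F_k² + F_{k+1}²: F_{35} = 1597² + 2584² = 2550409 + 6677056 = 9227465.

9227465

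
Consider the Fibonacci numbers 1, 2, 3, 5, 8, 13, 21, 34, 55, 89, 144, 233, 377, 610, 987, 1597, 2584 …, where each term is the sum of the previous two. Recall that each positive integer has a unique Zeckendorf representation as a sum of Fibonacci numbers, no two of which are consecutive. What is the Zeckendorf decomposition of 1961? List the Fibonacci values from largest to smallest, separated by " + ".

1597 + 233 + 89 + 34 + 8

Greedily peel off the largest Fibonacci term at each step:
1961 − 1597 = 364
364 − 233 = 131
131 − 89 = 42
42 − 34 = 8
8 − 8 = 0
So 1961 = 1597 + 233 + 89 + 34 + 8, with no two terms consecutive in the sequence.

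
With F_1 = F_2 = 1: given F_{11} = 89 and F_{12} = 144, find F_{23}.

28657

By F_{2k+1} = F_k² + F_{k+1}²: F_{23} = 89² + 144² = 7921 + 20736 = 28657.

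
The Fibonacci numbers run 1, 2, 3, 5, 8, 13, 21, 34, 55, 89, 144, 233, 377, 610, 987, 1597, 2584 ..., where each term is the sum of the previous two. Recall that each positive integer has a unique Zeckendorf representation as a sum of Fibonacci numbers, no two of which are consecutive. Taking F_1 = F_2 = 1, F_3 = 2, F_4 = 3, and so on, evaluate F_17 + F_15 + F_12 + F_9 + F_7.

F_17 + F_15 + F_12 + F_9 + F_7 = 1597 + 610 + 144 + 34 + 13 = 2398.

2398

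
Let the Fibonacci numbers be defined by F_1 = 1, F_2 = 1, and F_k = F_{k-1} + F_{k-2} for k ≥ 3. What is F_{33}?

Iterating the recurrence up to F_{25} = 75025 and F_{24} = 46368:
F_{26} = F_{25} + F_{24} = 75025 + 46368 = 121393
F_{27} = F_{26} + F_{25} = 121393 + 75025 = 196418
F_{28} = F_{27} + F_{26} = 196418 + 121393 = 317811
F_{29} = F_{28} + F_{27} = 317811 + 196418 = 514229
F_{30} = F_{29} + F_{28} = 514229 + 317811 = 832040
F_{31} = F_{30} + F_{29} = 832040 + 514229 = 1346269
F_{32} = F_{31} + F_{30} = 1346269 + 832040 = 2178309
F_{33} = F_{32} + F_{31} = 2178309 + 1346269 = 3524578

3524578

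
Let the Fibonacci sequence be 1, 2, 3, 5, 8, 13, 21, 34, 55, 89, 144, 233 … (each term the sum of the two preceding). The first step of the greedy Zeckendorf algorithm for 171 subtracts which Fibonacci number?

144 ≤ 171 < 233, so the largest Fibonacci number not exceeding 171 is 144.

144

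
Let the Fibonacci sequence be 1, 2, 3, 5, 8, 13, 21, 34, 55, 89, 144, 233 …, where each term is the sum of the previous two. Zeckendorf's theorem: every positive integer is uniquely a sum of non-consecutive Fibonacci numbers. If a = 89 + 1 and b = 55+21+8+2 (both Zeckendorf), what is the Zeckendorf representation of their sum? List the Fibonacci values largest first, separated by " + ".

144 + 21 + 8 + 3

The two numbers are 90 and 86, so their sum is 176.
144 ≤ 176 < 233, so take 144; remainder 32
21 ≤ 32 < 34, so take 21; remainder 11
8 ≤ 11 < 13, so take 8; remainder 3
3 ≤ 3 < 5, so take 3; remainder 0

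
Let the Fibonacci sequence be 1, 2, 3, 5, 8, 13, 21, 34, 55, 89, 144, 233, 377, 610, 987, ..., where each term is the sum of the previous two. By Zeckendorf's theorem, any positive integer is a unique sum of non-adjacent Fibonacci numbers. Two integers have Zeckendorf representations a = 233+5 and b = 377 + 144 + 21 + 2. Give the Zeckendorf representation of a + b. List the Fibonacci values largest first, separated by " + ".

The two numbers are 238 and 544, so their sum is 782.
610 ≤ 782 < 987, so take 610; remainder 172
144 ≤ 172 < 233, so take 144; remainder 28
21 ≤ 28 < 34, so take 21; remainder 7
5 ≤ 7 < 8, so take 5; remainder 2
2 ≤ 2 < 3, so take 2; remainder 0

610 + 144 + 21 + 5 + 2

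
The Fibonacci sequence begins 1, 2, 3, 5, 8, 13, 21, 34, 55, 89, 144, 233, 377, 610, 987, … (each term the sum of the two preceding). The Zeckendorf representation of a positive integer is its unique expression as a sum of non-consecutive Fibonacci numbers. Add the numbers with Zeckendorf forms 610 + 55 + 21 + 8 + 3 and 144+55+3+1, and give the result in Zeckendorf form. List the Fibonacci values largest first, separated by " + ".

610 + 233 + 55 + 2

The two numbers are 697 and 203, so their sum is 900.
Greedy algorithm:
take 610 (≤ 900); 900 − 610 = 290
take 233 (≤ 290); 290 − 233 = 57
take 55 (≤ 57); 57 − 55 = 2
take 2 (≤ 2); 2 − 2 = 0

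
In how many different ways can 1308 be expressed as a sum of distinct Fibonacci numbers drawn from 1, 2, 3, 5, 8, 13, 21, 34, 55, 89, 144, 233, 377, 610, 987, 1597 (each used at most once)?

Each representation comes from the Zeckendorf form by replacing some F_k with F_{k−1} + F_{k−2} where possible.
1308 = 987+233+55+21+8+3+1 = 987+144+89+55+21+8+3+1 = 610+377+233+55+21+8+3+1 = 610+377+144+89+55+21+8+3+1 — 4 representations.

4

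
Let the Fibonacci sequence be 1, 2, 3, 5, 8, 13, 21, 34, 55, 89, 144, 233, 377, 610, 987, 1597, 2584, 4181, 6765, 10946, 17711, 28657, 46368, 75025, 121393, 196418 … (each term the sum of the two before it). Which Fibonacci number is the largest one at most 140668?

121393

121393 ≤ 140668 < 196418, so the largest Fibonacci number not exceeding 140668 is 121393.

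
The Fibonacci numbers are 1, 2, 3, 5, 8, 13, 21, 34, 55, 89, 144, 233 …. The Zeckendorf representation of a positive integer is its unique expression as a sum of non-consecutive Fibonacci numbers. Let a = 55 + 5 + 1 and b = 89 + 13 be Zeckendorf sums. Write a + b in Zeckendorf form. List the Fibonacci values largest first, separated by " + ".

The two numbers are 61 and 102, so their sum is 163.
Greedy algorithm:
take 144 (≤ 163); 163 − 144 = 19
take 13 (≤ 19); 19 − 13 = 6
take 5 (≤ 6); 6 − 5 = 1
take 1 (≤ 1); 1 − 1 = 0

144 + 13 + 5 + 1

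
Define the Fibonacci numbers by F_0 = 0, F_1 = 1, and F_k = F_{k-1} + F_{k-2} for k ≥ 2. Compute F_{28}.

Iterating the recurrence up to F_{23} = 28657 and F_{22} = 17711:
F_{24} = F_{23} + F_{22} = 28657 + 17711 = 46368
F_{25} = F_{24} + F_{23} = 46368 + 28657 = 75025
F_{26} = F_{25} + F_{24} = 75025 + 46368 = 121393
F_{27} = F_{26} + F_{25} = 121393 + 75025 = 196418
F_{28} = F_{27} + F_{26} = 196418 + 121393 = 317811

317811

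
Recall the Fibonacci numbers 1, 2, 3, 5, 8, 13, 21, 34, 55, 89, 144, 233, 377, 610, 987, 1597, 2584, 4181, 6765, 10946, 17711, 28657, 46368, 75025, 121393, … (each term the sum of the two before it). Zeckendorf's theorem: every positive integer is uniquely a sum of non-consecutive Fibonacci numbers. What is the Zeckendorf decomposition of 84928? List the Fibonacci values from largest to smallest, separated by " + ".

Repeatedly subtract the largest Fibonacci number that fits:
84928: greatest Fibonacci not exceeding it is 75025, leaving 9903
9903: greatest Fibonacci not exceeding it is 6765, leaving 3138
3138: greatest Fibonacci not exceeding it is 2584, leaving 554
554: greatest Fibonacci not exceeding it is 377, leaving 177
177: greatest Fibonacci not exceeding it is 144, leaving 33
33: greatest Fibonacci not exceeding it is 21, leaving 12
12: greatest Fibonacci not exceeding it is 8, leaving 4
4: greatest Fibonacci not exceeding it is 3, leaving 1
1: greatest Fibonacci not exceeding it is 1, leaving 0
So 84928 = 75025 + 6765 + 2584 + 377 + 144 + 21 + 8 + 3 + 1, with no two terms consecutive in the sequence.

75025 + 6765 + 2584 + 377 + 144 + 21 + 8 + 3 + 1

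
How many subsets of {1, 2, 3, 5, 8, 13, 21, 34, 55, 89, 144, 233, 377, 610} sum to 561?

Each representation comes from the Zeckendorf form by replacing some F_k with F_{k−1} + F_{k−2} where possible.
561 = 377+144+34+5+1 = 377+144+34+3+2+1 = 377+144+21+13+5+1 = 377+89+55+34+5+1 = 377+144+21+13+3+2+1 = … (10 more), for 15 in all.

15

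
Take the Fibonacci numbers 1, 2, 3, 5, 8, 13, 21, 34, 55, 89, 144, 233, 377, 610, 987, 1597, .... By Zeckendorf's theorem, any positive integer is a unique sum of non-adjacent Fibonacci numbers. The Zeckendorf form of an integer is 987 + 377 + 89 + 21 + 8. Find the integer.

987 + 377 + 89 + 21 + 8 = 1482.

1482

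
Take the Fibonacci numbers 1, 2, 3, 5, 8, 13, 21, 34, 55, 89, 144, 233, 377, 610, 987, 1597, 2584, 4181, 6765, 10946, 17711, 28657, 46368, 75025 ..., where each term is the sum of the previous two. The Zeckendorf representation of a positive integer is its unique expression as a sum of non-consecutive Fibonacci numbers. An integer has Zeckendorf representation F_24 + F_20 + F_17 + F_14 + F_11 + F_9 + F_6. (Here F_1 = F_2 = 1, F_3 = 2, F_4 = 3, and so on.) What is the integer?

55238

F_24 + F_20 + F_17 + F_14 + F_11 + F_9 + F_6 = 46368 + 6765 + 1597 + 377 + 89 + 34 + 8 = 55238.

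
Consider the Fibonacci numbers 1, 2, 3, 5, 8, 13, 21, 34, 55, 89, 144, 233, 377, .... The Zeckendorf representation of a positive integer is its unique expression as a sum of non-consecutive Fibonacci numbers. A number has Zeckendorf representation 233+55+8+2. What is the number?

298

233+55+8+2 = 298.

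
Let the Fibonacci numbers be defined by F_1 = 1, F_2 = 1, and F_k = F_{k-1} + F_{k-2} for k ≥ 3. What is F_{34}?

Iterating the recurrence up to F_{28} = 317811 and F_{27} = 196418:
F_{29} = F_{28} + F_{27} = 317811 + 196418 = 514229
F_{30} = F_{29} + F_{28} = 514229 + 317811 = 832040
F_{31} = F_{30} + F_{29} = 832040 + 514229 = 1346269
F_{32} = F_{31} + F_{30} = 1346269 + 832040 = 2178309
F_{33} = F_{32} + F_{31} = 2178309 + 1346269 = 3524578
F_{34} = F_{33} + F_{32} = 3524578 + 2178309 = 5702887

5702887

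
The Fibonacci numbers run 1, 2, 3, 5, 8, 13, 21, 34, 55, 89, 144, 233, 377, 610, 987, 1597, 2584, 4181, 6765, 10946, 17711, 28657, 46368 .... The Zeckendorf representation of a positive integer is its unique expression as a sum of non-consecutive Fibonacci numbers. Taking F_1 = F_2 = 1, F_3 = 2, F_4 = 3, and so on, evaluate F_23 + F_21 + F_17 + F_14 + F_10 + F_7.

41645

F_23 + F_21 + F_17 + F_14 + F_10 + F_7 = 28657 + 10946 + 1597 + 377 + 55 + 13 = 41645.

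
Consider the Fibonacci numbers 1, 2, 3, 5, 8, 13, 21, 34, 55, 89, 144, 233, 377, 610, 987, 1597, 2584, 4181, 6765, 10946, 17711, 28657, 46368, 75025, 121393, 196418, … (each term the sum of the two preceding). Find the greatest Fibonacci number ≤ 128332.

121393

121393 ≤ 128332 < 196418, so the largest Fibonacci number not exceeding 128332 is 121393.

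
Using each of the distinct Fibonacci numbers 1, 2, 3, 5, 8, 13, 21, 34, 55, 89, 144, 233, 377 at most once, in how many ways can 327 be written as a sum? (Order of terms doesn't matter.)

12

Each representation comes from the Zeckendorf form by replacing some F_k with F_{k−1} + F_{k−2} where possible.
327 = 233+89+5 = 233+89+3+2 = 233+55+34+5 = 233+55+34+3+2 = 233+55+21+13+5 = … (7 more), for 12 in all.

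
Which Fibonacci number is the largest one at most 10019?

6765 ≤ 10019 < 10946, so the largest Fibonacci number not exceeding 10019 is 6765.

6765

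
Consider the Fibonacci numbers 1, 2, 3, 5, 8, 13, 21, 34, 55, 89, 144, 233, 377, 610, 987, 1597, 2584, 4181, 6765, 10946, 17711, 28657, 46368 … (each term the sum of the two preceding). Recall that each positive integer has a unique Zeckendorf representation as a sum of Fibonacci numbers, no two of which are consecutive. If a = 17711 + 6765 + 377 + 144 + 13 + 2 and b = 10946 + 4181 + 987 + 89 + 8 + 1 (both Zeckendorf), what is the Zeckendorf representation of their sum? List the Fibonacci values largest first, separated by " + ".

The two numbers are 25012 and 16212, so their sum is 41224.
Greedily peel off the largest Fibonacci term at each step:
41224: greatest Fibonacci not exceeding it is 28657, leaving 12567
12567: greatest Fibonacci not exceeding it is 10946, leaving 1621
1621: greatest Fibonacci not exceeding it is 1597, leaving 24
24: greatest Fibonacci not exceeding it is 21, leaving 3
3: greatest Fibonacci not exceeding it is 3, leaving 0

28657 + 10946 + 1597 + 21 + 3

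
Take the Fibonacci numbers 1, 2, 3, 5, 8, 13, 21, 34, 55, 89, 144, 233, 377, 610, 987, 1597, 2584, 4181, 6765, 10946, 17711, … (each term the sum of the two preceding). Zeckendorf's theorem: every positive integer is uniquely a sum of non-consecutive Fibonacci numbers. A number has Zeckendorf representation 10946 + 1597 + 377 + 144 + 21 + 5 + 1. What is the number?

10946 + 1597 + 377 + 144 + 21 + 5 + 1 = 13091.

13091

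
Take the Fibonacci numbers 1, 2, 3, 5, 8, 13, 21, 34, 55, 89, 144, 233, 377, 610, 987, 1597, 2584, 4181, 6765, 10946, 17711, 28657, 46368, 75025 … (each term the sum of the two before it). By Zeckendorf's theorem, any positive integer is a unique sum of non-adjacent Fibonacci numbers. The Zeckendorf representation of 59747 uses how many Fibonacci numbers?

59747 − 46368 = 13379
13379 − 10946 = 2433
2433 − 1597 = 836
836 − 610 = 226
226 − 144 = 82
82 − 55 = 27
27 − 21 = 6
6 − 5 = 1
1 − 1 = 0
59747 = 46368 + 10946 + 1597 + 610 + 144 + 55 + 21 + 5 + 1, which has 9 terms.

9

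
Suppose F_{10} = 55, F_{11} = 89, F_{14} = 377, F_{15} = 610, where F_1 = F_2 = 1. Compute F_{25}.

75025

By the addition formula F_{m+n} = F_m F_{n+1} + F_{m−1} F_n with m=11, n=14: F_{25} = 89·610 + 55·377 = 54290 + 20735 = 75025.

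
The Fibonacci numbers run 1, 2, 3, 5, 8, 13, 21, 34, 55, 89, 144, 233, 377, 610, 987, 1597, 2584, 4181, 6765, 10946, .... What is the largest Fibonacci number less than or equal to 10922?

6765

6765 ≤ 10922 < 10946, so the largest Fibonacci number not exceeding 10922 is 6765.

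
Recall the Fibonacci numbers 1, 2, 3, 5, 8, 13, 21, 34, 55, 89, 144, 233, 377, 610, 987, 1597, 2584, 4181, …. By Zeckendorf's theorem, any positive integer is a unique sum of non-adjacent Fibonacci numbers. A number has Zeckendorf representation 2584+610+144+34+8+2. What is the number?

2584+610+144+34+8+2 = 3382.

3382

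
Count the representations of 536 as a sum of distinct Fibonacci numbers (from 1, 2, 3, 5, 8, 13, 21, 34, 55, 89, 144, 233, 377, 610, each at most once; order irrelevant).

10

Each representation comes from the Zeckendorf form by replacing some F_k with F_{k−1} + F_{k−2} where possible.
536 = 377+144+13+2 = 377+144+8+5+2 = 377+89+55+13+2 = 377+89+55+8+5+2 = 377+89+34+21+13+2 = … (5 more), for 10 in all.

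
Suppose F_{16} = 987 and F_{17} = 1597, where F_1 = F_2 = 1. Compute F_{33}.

3524578

By F_{2k+1} = F_k² + F_{k+1}²: F_{33} = 987² + 1597² = 974169 + 2550409 = 3524578.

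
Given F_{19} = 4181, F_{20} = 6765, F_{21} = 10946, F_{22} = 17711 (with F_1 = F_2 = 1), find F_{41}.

By the addition formula F_{m+n} = F_m F_{n+1} + F_{m−1} F_n with m=22, n=19: F_{41} = 17711·6765 + 10946·4181 = 119814915 + 45765226 = 165580141.

165580141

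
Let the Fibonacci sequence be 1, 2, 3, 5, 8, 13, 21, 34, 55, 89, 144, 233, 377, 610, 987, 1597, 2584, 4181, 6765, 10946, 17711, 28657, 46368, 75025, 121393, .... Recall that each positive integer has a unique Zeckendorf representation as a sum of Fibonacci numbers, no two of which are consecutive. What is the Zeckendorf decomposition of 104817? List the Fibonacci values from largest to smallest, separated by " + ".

75025 + 28657 + 987 + 144 + 3 + 1

Greedy algorithm:
subtract 75025 from 104817: 29792 remains
subtract 28657 from 29792: 1135 remains
subtract 987 from 1135: 148 remains
subtract 144 from 148: 4 remains
subtract 3 from 4: 1 remains
subtract 1 from 1: 0 remains
So 104817 = 75025 + 28657 + 987 + 144 + 3 + 1, with no two terms consecutive in the sequence.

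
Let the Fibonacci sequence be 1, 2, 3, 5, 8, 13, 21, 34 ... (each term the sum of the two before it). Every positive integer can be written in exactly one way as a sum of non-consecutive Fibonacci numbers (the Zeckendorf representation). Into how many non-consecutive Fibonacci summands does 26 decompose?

Greedily peel off the largest Fibonacci term at each step:
subtract 21 from 26: 5 remains
subtract 5 from 5: 0 remains
26 = 21 + 5, which has 2 terms.

2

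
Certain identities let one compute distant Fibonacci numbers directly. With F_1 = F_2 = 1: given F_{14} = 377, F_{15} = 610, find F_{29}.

By the addition formula F_{m+n} = F_m F_{n+1} + F_{m−1} F_n with m=15, n=14: F_{29} = 610·610 + 377·377 = 372100 + 142129 = 514229.

514229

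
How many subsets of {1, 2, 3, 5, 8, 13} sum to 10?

Each representation comes from the Zeckendorf form by replacing some F_k with F_{k−1} + F_{k−2} where possible.
10 = 8+2 = 5+3+2 — 2 representations.

2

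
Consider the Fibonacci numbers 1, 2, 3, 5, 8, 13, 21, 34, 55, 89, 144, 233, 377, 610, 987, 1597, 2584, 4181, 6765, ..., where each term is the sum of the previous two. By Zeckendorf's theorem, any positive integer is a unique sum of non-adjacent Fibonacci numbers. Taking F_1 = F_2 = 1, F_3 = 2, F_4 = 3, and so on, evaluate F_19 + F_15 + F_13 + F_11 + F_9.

5147

F_19 + F_15 + F_13 + F_11 + F_9 = 4181 + 610 + 233 + 89 + 34 = 5147.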